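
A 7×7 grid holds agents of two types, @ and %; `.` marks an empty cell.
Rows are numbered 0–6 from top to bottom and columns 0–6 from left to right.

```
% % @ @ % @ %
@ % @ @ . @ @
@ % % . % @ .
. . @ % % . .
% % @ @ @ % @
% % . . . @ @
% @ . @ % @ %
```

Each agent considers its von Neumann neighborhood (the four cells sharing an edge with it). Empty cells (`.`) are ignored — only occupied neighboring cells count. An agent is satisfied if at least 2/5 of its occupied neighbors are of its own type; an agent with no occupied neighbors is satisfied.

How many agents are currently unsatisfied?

Row 0: (0,0)% 1/2 ✓ · (0,1)% 2/3 ✓ · (0,2)@ 2/3 ✓ · (0,3)@ 2/3 ✓ · (0,4)% 0/2 ✗ · (0,5)@ 1/3 ✗ · (0,6)% 0/2 ✗
Row 1: (1,0)@ 1/3 ✗ · (1,1)% 2/4 ✓ · (1,2)@ 2/4 ✓ · (1,3)@ 2/2 ✓ · (1,5)@ 3/3 ✓ · (1,6)@ 1/2 ✓
Row 2: (2,0)@ 1/2 ✓ · (2,1)% 2/3 ✓ · (2,2)% 1/3 ✗ · (2,4)% 1/2 ✓ · (2,5)@ 1/2 ✓
Row 3: (3,2)@ 1/3 ✗ · (3,3)% 1/3 ✗ · (3,4)% 2/3 ✓
Row 4: (4,0)% 2/2 ✓ · (4,1)% 2/3 ✓ · (4,2)@ 2/3 ✓ · (4,3)@ 2/3 ✓ · (4,4)@ 1/3 ✗ · (4,5)% 0/3 ✗ · (4,6)@ 1/2 ✓
Row 5: (5,0)% 3/3 ✓ · (5,1)% 2/3 ✓ · (5,5)@ 2/3 ✓ · (5,6)@ 2/3 ✓
Row 6: (6,0)% 1/2 ✓ · (6,1)@ 0/2 ✗ · (6,3)@ 0/1 ✗ · (6,4)% 0/2 ✗ · (6,5)@ 1/3 ✗ · (6,6)% 0/2 ✗
Unsatisfied: (0,4), (0,5), (0,6), (1,0), (2,2), (3,2), (3,3), (4,4), (4,5), (6,1), (6,3), (6,4), (6,5), (6,6) — 14 in total.

14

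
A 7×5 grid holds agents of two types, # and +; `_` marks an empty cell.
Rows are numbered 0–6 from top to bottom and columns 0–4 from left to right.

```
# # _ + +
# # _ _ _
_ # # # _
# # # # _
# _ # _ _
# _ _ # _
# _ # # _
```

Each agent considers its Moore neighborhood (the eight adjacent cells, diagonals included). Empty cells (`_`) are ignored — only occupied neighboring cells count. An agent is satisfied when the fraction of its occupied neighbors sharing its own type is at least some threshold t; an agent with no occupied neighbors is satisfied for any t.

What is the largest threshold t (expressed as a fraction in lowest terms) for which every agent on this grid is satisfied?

Row 0: (0,0)# 3/3 · (0,1)# 3/3 · (0,3)+ 1/1 · (0,4)+ 1/1
Row 1: (1,0)# 4/4 · (1,1)# 5/5
Row 2: (2,1)# 6/6 · (2,2)# 6/6 · (2,3)# 3/3
Row 3: (3,0)# 3/3 · (3,1)# 6/6 · (3,2)# 6/6 · (3,3)# 4/4
Row 4: (4,0)# 3/3 · (4,2)# 4/4
Row 5: (5,0)# 2/2 · (5,3)# 3/3
Row 6: (6,0)# 1/1 · (6,2)# 2/2 · (6,3)# 2/2
The smallest same-type fraction is 3/3 at (0,0), which reduces to 1/1. Any threshold above that leaves this agent unsatisfied.

1/1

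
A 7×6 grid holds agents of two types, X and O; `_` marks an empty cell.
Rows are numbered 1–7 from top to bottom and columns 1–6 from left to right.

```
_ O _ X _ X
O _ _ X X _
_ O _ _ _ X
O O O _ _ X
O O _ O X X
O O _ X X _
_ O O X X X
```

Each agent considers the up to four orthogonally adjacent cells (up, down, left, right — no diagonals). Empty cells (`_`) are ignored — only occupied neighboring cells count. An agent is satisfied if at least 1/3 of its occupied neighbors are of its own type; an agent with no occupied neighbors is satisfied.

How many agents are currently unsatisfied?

1

Row 1: (1,2)O 0/0 ✓ · (1,4)X 1/1 ✓ · (1,6)X 0/0 ✓
Row 2: (2,1)O 0/0 ✓ · (2,4)X 2/2 ✓ · (2,5)X 1/1 ✓
Row 3: (3,2)O 1/1 ✓ · (3,6)X 1/1 ✓
Row 4: (4,1)O 2/2 ✓ · (4,2)O 4/4 ✓ · (4,3)O 1/1 ✓ · (4,6)X 2/2 ✓
Row 5: (5,1)O 3/3 ✓ · (5,2)O 3/3 ✓ · (5,4)O 0/2 ✗ · (5,5)X 2/3 ✓ · (5,6)X 2/2 ✓
Row 6: (6,1)O 2/2 ✓ · (6,2)O 3/3 ✓ · (6,4)X 2/3 ✓ · (6,5)X 3/3 ✓
Row 7: (7,2)O 2/2 ✓ · (7,3)O 1/2 ✓ · (7,4)X 2/3 ✓ · (7,5)X 3/3 ✓ · (7,6)X 1/1 ✓
Unsatisfied: (5,4) — 1 in total.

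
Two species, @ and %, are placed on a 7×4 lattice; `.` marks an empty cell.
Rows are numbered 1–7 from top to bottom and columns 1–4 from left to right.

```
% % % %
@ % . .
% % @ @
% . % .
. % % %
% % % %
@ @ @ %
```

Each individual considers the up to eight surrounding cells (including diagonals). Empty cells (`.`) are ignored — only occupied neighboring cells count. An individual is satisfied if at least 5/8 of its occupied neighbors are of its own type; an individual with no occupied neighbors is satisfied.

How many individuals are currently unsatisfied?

8

Row 1: (1,1)% 2/3 ok · (1,2)% 3/4 ok · (1,3)% 3/3 ok · (1,4)% 1/1 ok
Row 2: (2,1)@ 0/5 unhappy · (2,2)% 5/7 ok
Row 3: (3,1)% 3/4 ok · (3,2)% 4/6 ok · (3,3)@ 1/4 unhappy · (3,4)@ 1/2 unhappy
Row 4: (4,1)% 3/3 ok · (4,3)% 4/6 ok
Row 5: (5,2)% 6/6 ok · (5,3)% 6/6 ok · (5,4)% 4/4 ok
Row 6: (6,1)% 2/4 unhappy · (6,2)% 4/7 unhappy · (6,3)% 6/8 ok · (6,4)% 4/5 ok
Row 7: (7,1)@ 1/3 unhappy · (7,2)@ 2/5 unhappy · (7,3)@ 1/5 unhappy · (7,4)% 2/3 ok
Unsatisfied: (2,1), (3,3), (3,4), (6,1), (6,2), (7,1), (7,2), (7,3) — 8 in total.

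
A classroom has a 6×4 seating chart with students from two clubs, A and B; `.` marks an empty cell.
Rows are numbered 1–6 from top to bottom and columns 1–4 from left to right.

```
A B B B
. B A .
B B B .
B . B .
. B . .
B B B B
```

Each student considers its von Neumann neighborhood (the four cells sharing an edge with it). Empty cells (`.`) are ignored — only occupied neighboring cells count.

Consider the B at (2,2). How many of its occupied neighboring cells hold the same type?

2

Occupied neighbors of (2,2): (1,2)=B, (3,2)=B, (2,3)=A.
Same type (B): 2 of 3.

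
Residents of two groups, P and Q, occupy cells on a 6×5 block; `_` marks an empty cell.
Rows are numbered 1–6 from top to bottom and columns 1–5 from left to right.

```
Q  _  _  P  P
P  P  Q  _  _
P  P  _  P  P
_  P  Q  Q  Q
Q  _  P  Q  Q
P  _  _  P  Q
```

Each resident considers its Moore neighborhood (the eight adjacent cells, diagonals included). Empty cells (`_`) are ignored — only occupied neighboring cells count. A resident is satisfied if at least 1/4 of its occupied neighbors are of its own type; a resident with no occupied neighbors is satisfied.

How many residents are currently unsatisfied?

Row 1: (1,1)Q 0/2 ✗ · (1,4)P 1/2 ✓ · (1,5)P 1/1 ✓
Row 2: (2,1)P 3/4 ✓ · (2,2)P 3/5 ✓ · (2,3)Q 0/4 ✗
Row 3: (3,1)P 4/4 ✓ · (3,2)P 4/6 ✓ · (3,4)P 1/5 ✗ · (3,5)P 1/3 ✓
Row 4: (4,2)P 3/5 ✓ · (4,3)Q 2/6 ✓ · (4,4)Q 4/7 ✓ · (4,5)Q 3/5 ✓
Row 5: (5,1)Q 0/2 ✗ · (5,3)P 2/5 ✓ · (5,4)Q 5/7 ✓ · (5,5)Q 4/5 ✓
Row 6: (6,1)P 0/1 ✗ · (6,4)P 1/4 ✓ · (6,5)Q 2/3 ✓
Unsatisfied: (1,1), (2,3), (3,4), (5,1), (6,1) — 5 in total.

5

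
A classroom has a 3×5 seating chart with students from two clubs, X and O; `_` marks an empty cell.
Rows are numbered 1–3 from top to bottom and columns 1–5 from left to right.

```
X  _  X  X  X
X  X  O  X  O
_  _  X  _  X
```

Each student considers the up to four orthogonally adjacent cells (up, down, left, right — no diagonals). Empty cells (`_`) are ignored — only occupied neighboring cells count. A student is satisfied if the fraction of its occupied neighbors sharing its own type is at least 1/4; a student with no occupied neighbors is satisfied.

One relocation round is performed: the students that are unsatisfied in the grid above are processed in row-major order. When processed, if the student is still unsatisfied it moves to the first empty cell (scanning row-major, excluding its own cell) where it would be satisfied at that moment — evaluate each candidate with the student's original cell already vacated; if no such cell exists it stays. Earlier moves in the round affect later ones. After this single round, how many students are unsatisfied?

2

Initially unsatisfied (in order): (2,3), (2,5), (3,3), (3,5).
  (2,3): no empty cell satisfies it; stays.
  (2,5): no empty cell satisfies it; stays.
  (3,3) → (1,2).
  (3,5) → (3,1).
Resulting grid:
X X X X X
X X O X O
X _ _ _ _
Unsatisfied now: (2,3), (2,5).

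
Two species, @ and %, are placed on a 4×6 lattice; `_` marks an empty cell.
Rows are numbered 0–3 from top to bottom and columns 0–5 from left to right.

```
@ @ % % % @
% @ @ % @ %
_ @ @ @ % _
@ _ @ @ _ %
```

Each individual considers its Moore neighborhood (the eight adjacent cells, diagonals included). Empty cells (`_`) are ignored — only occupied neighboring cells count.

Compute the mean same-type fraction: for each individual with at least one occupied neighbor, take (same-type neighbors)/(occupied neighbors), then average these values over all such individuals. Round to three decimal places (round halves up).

0.624

(0,0)@ 2/3
(0,1)@ 3/5
(0,2)% 2/5
(0,3)% 3/5
(0,4)% 3/5
(0,5)@ 1/3
(1,0)% 0/4
(1,1)@ 5/7
(1,2)@ 5/8
(1,3)% 4/8
(1,4)@ 2/7
(1,5)% 2/4
(2,1)@ 5/6
(2,2)@ 6/7
(2,3)@ 5/7
(2,4)% 3/6
(3,0)@ 1/1
(3,2)@ 4/4
(3,3)@ 3/4
(3,5)% 1/1
Sum over 20 individuals: 2/3 + 3/5 + 2/5 + 3/5 + 3/5 + 1/3 + 0/4 + 5/7 + 5/8 + 4/8 + 2/7 + 2/4 + 5/6 + 6/7 + 5/7 + 3/6 + 1/1 + 4/4 + 3/4 + 1/1 = 10483/840; mean = 10483/840 ÷ 20 = 10483/16800 = 0.623988… → 0.624.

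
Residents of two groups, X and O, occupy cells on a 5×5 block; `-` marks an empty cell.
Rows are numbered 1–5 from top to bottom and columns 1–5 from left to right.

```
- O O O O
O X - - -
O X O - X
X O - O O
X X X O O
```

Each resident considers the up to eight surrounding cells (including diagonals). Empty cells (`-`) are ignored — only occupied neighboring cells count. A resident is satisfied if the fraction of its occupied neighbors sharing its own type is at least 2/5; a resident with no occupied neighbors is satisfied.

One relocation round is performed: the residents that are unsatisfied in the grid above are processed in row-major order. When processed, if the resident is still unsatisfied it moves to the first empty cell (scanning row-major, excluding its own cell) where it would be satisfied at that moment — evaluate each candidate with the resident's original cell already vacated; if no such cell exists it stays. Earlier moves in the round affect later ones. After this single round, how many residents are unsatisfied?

2

Initially unsatisfied (in order): (2,2), (3,2), (3,5), (4,2), (5,3).
  (2,2) → (4,3).
  (3,2) → (3,4).
  (3,5): no empty cell satisfies it; stays.
  (4,2) → (1,1).
  (5,3): now satisfied by earlier moves; stays.
Resulting grid:
O O O O O
O - - - -
O - O X X
X - X O O
X X X O O
Unsatisfied now: (3,3), (3,5).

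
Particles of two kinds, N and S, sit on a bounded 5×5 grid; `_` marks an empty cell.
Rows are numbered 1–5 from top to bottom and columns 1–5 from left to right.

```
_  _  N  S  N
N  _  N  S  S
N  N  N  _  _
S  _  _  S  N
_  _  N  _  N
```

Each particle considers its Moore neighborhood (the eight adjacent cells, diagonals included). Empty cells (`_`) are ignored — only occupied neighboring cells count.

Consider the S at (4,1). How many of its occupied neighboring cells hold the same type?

0

Occupied neighbors of (4,1): (3,1)=N, (3,2)=N.
Same type (S): 0 of 2.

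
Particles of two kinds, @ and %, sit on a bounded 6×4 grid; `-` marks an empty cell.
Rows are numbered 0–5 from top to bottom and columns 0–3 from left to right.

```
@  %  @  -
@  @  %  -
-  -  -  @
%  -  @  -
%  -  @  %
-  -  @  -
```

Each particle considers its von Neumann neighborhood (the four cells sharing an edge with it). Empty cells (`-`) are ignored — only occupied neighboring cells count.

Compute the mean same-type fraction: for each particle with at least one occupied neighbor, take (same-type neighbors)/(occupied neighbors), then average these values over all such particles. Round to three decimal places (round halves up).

0.542

Row 0: (0,0)@ 1/2 · (0,1)% 0/3 · (0,2)@ 0/2
Row 1: (1,0)@ 2/2 · (1,1)@ 1/3 · (1,2)% 0/2
Row 2: (2,3)@ — no occupied neighbors
Row 3: (3,0)% 1/1 · (3,2)@ 1/1
Row 4: (4,0)% 1/1 · (4,2)@ 2/3 · (4,3)% 0/1
Row 5: (5,2)@ 1/1
Sum over 12 particles: 1/2 + 0/3 + 0/2 + 2/2 + 1/3 + 0/2 + 1/1 + 1/1 + 1/1 + 2/3 + 0/1 + 1/1 = 13/2; mean = 13/2 ÷ 12 = 13/24 = 0.541666… → 0.542.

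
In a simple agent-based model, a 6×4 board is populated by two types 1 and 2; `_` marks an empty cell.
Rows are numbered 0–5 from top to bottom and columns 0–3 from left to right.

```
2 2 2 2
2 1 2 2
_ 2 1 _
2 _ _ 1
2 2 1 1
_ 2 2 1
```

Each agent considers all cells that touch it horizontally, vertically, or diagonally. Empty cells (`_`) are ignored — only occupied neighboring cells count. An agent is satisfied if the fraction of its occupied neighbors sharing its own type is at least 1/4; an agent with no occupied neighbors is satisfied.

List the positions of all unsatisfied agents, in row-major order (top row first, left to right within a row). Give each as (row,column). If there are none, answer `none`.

Row 0: (0,0)2 2/3 satisfied · (0,1)2 4/5 satisfied · (0,2)2 4/5 satisfied · (0,3)2 3/3 satisfied
Row 1: (1,0)2 3/4 satisfied · (1,1)1 1/7 not · (1,2)2 5/7 satisfied · (1,3)2 3/4 satisfied
Row 2: (2,1)2 3/5 satisfied · (2,2)1 2/5 satisfied
Row 3: (3,0)2 3/3 satisfied · (3,3)1 3/3 satisfied
Row 4: (4,0)2 3/3 satisfied · (4,1)2 4/5 satisfied · (4,2)1 3/6 satisfied · (4,3)1 3/4 satisfied
Row 5: (5,1)2 3/4 satisfied · (5,2)2 2/5 satisfied · (5,3)1 2/3 satisfied

(1,1)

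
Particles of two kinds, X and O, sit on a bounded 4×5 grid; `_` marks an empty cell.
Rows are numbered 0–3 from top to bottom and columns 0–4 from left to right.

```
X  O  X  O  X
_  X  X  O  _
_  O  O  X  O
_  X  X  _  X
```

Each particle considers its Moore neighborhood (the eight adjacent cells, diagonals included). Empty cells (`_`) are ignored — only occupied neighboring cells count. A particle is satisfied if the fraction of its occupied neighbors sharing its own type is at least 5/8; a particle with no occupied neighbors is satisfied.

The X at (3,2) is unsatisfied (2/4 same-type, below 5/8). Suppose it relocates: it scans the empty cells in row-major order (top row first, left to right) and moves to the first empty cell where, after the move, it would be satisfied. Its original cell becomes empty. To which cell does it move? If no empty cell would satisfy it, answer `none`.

(2,0)

Vacating (3,2). Empty cells in order:
  (1,0): 2/4 same-type → still unsatisfied.
  (1,4): 2/5 same-type → still unsatisfied.
  (2,0): 2/3 same-type → satisfied — stop here.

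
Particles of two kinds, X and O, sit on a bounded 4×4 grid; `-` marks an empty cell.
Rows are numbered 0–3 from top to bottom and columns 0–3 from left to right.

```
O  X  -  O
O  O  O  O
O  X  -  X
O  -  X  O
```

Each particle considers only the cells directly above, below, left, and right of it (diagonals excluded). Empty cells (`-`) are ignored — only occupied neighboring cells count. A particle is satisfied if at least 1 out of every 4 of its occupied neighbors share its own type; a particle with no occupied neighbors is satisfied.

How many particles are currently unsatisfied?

Row 0: (0,0)O 1/2 ✓ · (0,1)X 0/2 ✗ · (0,3)O 1/1 ✓
Row 1: (1,0)O 3/3 ✓ · (1,1)O 2/4 ✓ · (1,2)O 2/2 ✓ · (1,3)O 2/3 ✓
Row 2: (2,0)O 2/3 ✓ · (2,1)X 0/2 ✗ · (2,3)X 0/2 ✗
Row 3: (3,0)O 1/1 ✓ · (3,2)X 0/1 ✗ · (3,3)O 0/2 ✗
Unsatisfied: (0,1), (2,1), (2,3), (3,2), (3,3) — 5 in total.

5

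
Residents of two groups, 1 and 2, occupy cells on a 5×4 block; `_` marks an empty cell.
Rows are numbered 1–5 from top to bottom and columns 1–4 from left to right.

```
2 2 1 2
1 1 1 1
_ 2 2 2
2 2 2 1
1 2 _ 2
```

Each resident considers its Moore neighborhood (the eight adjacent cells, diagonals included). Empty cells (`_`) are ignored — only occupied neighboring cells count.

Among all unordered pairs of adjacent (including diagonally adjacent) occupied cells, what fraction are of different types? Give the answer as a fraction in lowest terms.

8/15

Scan each occupied cell's neighbors to the right and below (and the two forward diagonals) so each pair is counted once.
Row 1: 2(1,1)–2(1,2)= 2(1,1)–1(2,1)≠ 2(1,1)–1(2,2)≠ 2(1,2)–1(1,3)≠ 2(1,2)–1(2,2)≠ 2(1,2)–1(2,3)≠ 2(1,2)–1(2,1)≠ 1(1,3)–2(1,4)≠ 1(1,3)–1(2,3)= 1(1,3)–1(2,4)= 1(1,3)–1(2,2)= 2(1,4)–1(2,4)≠ 2(1,4)–1(2,3)≠  → 9/13 unlike.
Row 2: 1(2,1)–1(2,2)= 1(2,1)–2(3,2)≠ 1(2,2)–1(2,3)= 1(2,2)–2(3,2)≠ 1(2,2)–2(3,3)≠ 1(2,3)–1(2,4)= 1(2,3)–2(3,3)≠ 1(2,3)–2(3,4)≠ 1(2,3)–2(3,2)≠ 1(2,4)–2(3,4)≠ 1(2,4)–2(3,3)≠  → 8/11 unlike.
Row 3: 2(3,2)–2(3,3)= 2(3,2)–2(4,2)= 2(3,2)–2(4,3)= 2(3,2)–2(4,1)= 2(3,3)–2(3,4)= 2(3,3)–2(4,3)= 2(3,3)–1(4,4)≠ 2(3,3)–2(4,2)= 2(3,4)–1(4,4)≠ 2(3,4)–2(4,3)=  → 2/10 unlike.
Row 4: 2(4,1)–2(4,2)= 2(4,1)–1(5,1)≠ 2(4,1)–2(5,2)= 2(4,2)–2(4,3)= 2(4,2)–2(5,2)= 2(4,2)–1(5,1)≠ 2(4,3)–1(4,4)≠ 2(4,3)–2(5,4)= 2(4,3)–2(5,2)= 1(4,4)–2(5,4)≠  → 4/10 unlike.
Row 5: 1(5,1)–2(5,2)≠  → 1/1 unlike.
Total adjacent occupied pairs: 45; unlike-type pairs: 24.
24/45 reduces to 8/15.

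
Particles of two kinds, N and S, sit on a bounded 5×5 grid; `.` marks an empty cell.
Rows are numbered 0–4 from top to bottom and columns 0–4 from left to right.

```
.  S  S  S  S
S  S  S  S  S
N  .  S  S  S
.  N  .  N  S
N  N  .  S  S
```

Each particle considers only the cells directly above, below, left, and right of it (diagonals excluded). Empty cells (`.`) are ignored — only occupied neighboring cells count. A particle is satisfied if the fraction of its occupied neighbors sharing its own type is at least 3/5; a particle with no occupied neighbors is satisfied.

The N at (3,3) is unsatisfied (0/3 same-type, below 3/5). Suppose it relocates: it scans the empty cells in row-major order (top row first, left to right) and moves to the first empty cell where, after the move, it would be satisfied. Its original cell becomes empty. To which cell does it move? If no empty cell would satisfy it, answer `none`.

(3,0)

Vacating (3,3). Empty cells in order:
  (0,0): 0/2 same-type → still unsatisfied.
  (2,1): 2/4 same-type → still unsatisfied.
  (3,0): 3/3 same-type → satisfied — stop here.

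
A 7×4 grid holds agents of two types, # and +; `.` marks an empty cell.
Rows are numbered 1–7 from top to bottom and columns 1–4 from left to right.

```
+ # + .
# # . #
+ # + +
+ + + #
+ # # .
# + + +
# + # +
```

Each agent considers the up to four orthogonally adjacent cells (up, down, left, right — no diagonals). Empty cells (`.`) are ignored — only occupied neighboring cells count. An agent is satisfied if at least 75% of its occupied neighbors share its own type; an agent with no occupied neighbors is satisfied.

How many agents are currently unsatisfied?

Row 1: (1,1)+ 0/2 not · (1,2)# 1/3 not · (1,3)+ 0/1 not
Row 2: (2,1)# 1/3 not · (2,2)# 3/3 satisfied · (2,4)# 0/1 not
Row 3: (3,1)+ 1/3 not · (3,2)# 1/4 not · (3,3)+ 2/3 not · (3,4)+ 1/3 not
Row 4: (4,1)+ 3/3 satisfied · (4,2)+ 2/4 not · (4,3)+ 2/4 not · (4,4)# 0/2 not
Row 5: (5,1)+ 1/3 not · (5,2)# 1/4 not · (5,3)# 1/3 not
Row 6: (6,1)# 1/3 not · (6,2)+ 2/4 not · (6,3)+ 2/4 not · (6,4)+ 2/2 satisfied
Row 7: (7,1)# 1/2 not · (7,2)+ 1/3 not · (7,3)# 0/3 not · (7,4)+ 1/2 not
Unsatisfied: (1,1), (1,2), (1,3), (2,1), (2,4), (3,1), (3,2), (3,3), (3,4), (4,2), (4,3), (4,4), (5,1), (5,2), (5,3), (6,1), (6,2), (6,3), (7,1), (7,2), (7,3), (7,4) — 22 in total.

22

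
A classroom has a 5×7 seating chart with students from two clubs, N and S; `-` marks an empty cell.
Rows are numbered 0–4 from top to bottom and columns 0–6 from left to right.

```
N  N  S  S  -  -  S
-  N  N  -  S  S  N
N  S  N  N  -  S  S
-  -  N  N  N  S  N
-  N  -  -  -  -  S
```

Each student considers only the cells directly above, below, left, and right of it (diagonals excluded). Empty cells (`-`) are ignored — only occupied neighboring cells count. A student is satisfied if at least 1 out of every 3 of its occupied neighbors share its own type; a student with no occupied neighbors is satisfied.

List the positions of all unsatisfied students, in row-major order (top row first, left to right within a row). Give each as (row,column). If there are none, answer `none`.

(0,6), (1,6), (2,0), (2,1), (3,6), (4,6)

(0,0)N 1/1 satisfied
(0,1)N 2/3 satisfied
(0,2)S 1/3 satisfied
(0,3)S 1/1 satisfied
(0,6)S 0/1 not
(1,1)N 2/3 satisfied
(1,2)N 2/3 satisfied
(1,4)S 1/1 satisfied
(1,5)S 2/3 satisfied
(1,6)N 0/3 not
(2,0)N 0/1 not
(2,1)S 0/3 not
(2,2)N 3/4 satisfied
(2,3)N 2/2 satisfied
(2,5)S 3/3 satisfied
(2,6)S 1/3 satisfied
(3,2)N 2/2 satisfied
(3,3)N 3/3 satisfied
(3,4)N 1/2 satisfied
(3,5)S 1/3 satisfied
(3,6)N 0/3 not
(4,1)N 0/0 satisfied
(4,6)S 0/1 not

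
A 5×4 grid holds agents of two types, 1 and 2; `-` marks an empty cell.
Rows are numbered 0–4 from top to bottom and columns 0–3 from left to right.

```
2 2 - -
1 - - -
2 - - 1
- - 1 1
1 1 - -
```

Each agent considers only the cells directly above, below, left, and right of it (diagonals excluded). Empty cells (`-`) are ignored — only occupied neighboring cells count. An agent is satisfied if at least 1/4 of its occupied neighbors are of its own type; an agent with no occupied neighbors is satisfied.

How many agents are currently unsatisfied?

Row 0: (0,0)2 1/2 satisfied · (0,1)2 1/1 satisfied
Row 1: (1,0)1 0/2 not
Row 2: (2,0)2 0/1 not · (2,3)1 1/1 satisfied
Row 3: (3,2)1 1/1 satisfied · (3,3)1 2/2 satisfied
Row 4: (4,0)1 1/1 satisfied · (4,1)1 1/1 satisfied
Unsatisfied: (1,0), (2,0) — 2 in total.

2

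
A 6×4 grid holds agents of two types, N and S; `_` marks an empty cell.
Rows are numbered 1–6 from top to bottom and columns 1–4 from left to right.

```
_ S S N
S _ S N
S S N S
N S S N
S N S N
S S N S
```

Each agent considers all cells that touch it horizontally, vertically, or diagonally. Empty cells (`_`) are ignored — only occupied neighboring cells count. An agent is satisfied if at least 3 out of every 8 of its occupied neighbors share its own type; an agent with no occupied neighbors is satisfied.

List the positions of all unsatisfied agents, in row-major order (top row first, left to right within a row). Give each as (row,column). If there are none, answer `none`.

(1,4), (3,3), (4,1), (5,2), (6,4)

Row 1: (1,2)S 3/3 satisfied · (1,3)S 2/4 satisfied · (1,4)N 1/3 not
Row 2: (2,1)S 3/3 satisfied · (2,3)S 4/7 satisfied · (2,4)N 2/5 satisfied
Row 3: (3,1)S 3/4 satisfied · (3,2)S 5/7 satisfied · (3,3)N 2/7 not · (3,4)S 2/5 satisfied
Row 4: (4,1)N 1/5 not · (4,2)S 5/8 satisfied · (4,3)S 4/8 satisfied · (4,4)N 2/5 satisfied
Row 5: (5,1)S 3/5 satisfied · (5,2)N 2/8 not · (5,3)S 4/8 satisfied · (5,4)N 2/5 satisfied
Row 6: (6,1)S 2/3 satisfied · (6,2)S 3/5 satisfied · (6,3)N 2/5 satisfied · (6,4)S 1/3 not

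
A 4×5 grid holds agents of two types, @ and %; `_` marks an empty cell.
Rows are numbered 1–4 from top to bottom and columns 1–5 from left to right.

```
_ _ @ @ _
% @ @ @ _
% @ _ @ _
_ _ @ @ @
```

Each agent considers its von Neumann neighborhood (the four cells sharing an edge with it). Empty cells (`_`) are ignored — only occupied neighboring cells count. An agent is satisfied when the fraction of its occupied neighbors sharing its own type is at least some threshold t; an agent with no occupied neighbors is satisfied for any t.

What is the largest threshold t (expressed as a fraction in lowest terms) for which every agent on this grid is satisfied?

(1,3)@ 2/2
(1,4)@ 2/2
(2,1)% 1/2
(2,2)@ 2/3
(2,3)@ 3/3
(2,4)@ 3/3
(3,1)% 1/2
(3,2)@ 1/2
(3,4)@ 2/2
(4,3)@ 1/1
(4,4)@ 3/3
(4,5)@ 1/1
The smallest same-type fraction is 1/2 at (2,1), which reduces to 1/2. Any threshold above that leaves this agent unsatisfied.

1/2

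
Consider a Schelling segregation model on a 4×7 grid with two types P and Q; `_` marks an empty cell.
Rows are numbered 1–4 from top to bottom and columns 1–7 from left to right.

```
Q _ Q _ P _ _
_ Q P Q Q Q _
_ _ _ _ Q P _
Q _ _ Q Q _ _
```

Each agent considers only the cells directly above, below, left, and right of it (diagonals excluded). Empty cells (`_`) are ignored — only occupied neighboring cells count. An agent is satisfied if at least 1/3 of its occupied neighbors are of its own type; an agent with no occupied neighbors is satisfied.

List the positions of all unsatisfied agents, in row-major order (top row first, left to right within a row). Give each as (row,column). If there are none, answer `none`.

Row 1: (1,1)Q 0/0 ✓ · (1,3)Q 0/1 ✗ · (1,5)P 0/1 ✗
Row 2: (2,2)Q 0/1 ✗ · (2,3)P 0/3 ✗ · (2,4)Q 1/2 ✓ · (2,5)Q 3/4 ✓ · (2,6)Q 1/2 ✓
Row 3: (3,5)Q 2/3 ✓ · (3,6)P 0/2 ✗
Row 4: (4,1)Q 0/0 ✓ · (4,4)Q 1/1 ✓ · (4,5)Q 2/2 ✓

(1,3), (1,5), (2,2), (2,3), (3,6)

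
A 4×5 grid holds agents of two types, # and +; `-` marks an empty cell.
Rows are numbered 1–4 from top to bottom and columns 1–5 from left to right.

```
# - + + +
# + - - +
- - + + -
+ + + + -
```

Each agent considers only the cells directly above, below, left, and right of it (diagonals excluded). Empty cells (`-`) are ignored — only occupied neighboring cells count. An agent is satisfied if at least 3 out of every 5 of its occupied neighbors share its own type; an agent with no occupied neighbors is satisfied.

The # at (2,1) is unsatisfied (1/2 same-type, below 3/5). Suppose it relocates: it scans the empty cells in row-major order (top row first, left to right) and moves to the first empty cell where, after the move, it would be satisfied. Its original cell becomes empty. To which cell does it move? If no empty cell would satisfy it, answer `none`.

Vacating (2,1). Empty cells in order:
  (1,2): 1/3 same-type → still unsatisfied.
  (2,3): 0/3 same-type → still unsatisfied.
  (2,4): 0/3 same-type → still unsatisfied.
  (3,1): 0/1 same-type → still unsatisfied.
  (3,2): 0/3 same-type → still unsatisfied.
  (3,5): 0/2 same-type → still unsatisfied.
  (4,5): 0/1 same-type → still unsatisfied.

none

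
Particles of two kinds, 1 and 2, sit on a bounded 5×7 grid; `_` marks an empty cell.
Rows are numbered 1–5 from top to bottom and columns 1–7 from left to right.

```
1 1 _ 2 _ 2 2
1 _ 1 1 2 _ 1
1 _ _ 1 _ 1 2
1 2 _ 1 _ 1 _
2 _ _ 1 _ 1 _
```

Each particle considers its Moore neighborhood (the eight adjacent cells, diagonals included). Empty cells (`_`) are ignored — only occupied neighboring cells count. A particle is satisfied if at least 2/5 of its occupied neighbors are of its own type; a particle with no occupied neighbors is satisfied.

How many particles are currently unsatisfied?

5

Row 1: (1,1)1 2/2 ✓ · (1,2)1 3/3 ✓ · (1,4)2 1/3 ✗ · (1,6)2 2/3 ✓ · (1,7)2 1/2 ✓
Row 2: (2,1)1 3/3 ✓ · (2,3)1 3/4 ✓ · (2,4)1 2/4 ✓ · (2,5)2 2/5 ✓ · (2,7)1 1/4 ✗
Row 3: (3,1)1 2/3 ✓ · (3,4)1 3/4 ✓ · (3,6)1 2/4 ✓ · (3,7)2 0/3 ✗
Row 4: (4,1)1 1/3 ✗ · (4,2)2 1/3 ✗ · (4,4)1 2/2 ✓ · (4,6)1 2/3 ✓
Row 5: (5,1)2 1/2 ✓ · (5,4)1 1/1 ✓ · (5,6)1 1/1 ✓
Unsatisfied: (1,4), (2,7), (3,7), (4,1), (4,2) — 5 in total.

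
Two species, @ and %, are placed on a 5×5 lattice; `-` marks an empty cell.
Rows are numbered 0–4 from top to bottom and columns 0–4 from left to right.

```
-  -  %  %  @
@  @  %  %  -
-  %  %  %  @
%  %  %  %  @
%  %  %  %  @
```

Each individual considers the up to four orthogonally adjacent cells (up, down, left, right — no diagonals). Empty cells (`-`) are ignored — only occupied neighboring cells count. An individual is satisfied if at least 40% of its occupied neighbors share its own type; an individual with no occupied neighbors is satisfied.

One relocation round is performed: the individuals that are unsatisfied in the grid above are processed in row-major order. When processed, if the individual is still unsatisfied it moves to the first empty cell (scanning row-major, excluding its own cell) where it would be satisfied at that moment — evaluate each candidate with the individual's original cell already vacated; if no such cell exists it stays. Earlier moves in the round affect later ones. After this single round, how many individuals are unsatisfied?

0

Initially unsatisfied (in order): (0,4), (1,1).
  (0,4) → (0,0).
  (1,1) → (0,1).
Resulting grid:
@ @ % % -
@ - % % -
- % % % @
% % % % @
% % % % @
All satisfied now.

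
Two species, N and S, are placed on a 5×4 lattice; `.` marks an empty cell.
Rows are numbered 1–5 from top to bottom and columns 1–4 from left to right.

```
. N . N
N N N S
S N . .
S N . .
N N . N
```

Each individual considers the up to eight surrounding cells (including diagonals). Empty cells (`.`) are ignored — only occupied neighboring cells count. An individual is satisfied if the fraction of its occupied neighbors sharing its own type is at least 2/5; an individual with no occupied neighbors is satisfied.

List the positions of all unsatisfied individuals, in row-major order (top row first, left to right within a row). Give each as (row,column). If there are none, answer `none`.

Row 1: (1,2)N 3/3 satisfied · (1,4)N 1/2 satisfied
Row 2: (2,1)N 3/4 satisfied · (2,2)N 4/5 satisfied · (2,3)N 4/5 satisfied · (2,4)S 0/2 not
Row 3: (3,1)S 1/5 not · (3,2)N 4/6 satisfied
Row 4: (4,1)S 1/5 not · (4,2)N 3/5 satisfied
Row 5: (5,1)N 2/3 satisfied · (5,2)N 2/3 satisfied · (5,4)N 0/0 satisfied

(2,4), (3,1), (4,1)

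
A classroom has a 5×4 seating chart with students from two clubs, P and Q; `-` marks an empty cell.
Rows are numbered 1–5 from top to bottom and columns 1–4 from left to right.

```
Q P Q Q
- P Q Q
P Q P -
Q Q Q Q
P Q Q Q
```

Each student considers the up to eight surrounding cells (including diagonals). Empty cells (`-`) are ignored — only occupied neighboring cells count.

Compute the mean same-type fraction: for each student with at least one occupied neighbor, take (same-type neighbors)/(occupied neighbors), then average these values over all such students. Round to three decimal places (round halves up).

0.566

Row 1: (1,1)Q 0/2 · (1,2)P 1/4 · (1,3)Q 3/5 · (1,4)Q 3/3
Row 2: (2,2)P 3/7 · (2,3)Q 4/7 · (2,4)Q 3/4
Row 3: (3,1)P 1/4 · (3,2)Q 4/7 · (3,3)P 1/7
Row 4: (4,1)Q 3/5 · (4,2)Q 5/8 · (4,3)Q 6/7 · (4,4)Q 3/4
Row 5: (5,1)P 0/3 · (5,2)Q 4/5 · (5,3)Q 5/5 · (5,4)Q 3/3
Sum over 18 students: 0/2 + 1/4 + 3/5 + 3/3 + 3/7 + 4/7 + 3/4 + 1/4 + 4/7 + 1/7 + 3/5 + 5/8 + 6/7 + 3/4 + 0/3 + 4/5 + 5/5 + 3/3 = 571/56; mean = 571/56 ÷ 18 = 571/1008 = 0.566468… → 0.566.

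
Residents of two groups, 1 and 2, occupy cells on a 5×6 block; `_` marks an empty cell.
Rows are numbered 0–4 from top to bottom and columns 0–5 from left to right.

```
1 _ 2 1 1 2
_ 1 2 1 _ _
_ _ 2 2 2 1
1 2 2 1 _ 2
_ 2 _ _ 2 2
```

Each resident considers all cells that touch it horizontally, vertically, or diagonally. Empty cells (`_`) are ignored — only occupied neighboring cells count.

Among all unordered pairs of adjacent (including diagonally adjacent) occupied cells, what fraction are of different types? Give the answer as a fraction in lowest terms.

Scan each occupied cell's neighbors to the right and below (and the two forward diagonals) so each pair is counted once.
From row 0: 5 unlike of 10 pairs (running 5/10).
From row 1: 6 unlike of 8 pairs (running 11/18).
From row 2: 5 unlike of 11 pairs (running 16/29).
From row 3: 4 unlike of 9 pairs (running 20/38).
From row 4: 0 unlike of 1 pairs (running 20/39).
Total adjacent occupied pairs: 39; unlike-type pairs: 20.
20/39 is already in lowest terms.

20/39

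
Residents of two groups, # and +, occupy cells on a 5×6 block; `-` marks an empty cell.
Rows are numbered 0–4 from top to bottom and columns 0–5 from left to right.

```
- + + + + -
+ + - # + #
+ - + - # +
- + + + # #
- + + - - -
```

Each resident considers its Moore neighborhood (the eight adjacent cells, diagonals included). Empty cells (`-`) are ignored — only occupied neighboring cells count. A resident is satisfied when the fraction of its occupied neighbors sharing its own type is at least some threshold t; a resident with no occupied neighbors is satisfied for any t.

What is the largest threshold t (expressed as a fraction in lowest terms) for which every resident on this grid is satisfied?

1/6

(0,1)+ 3/3
(0,2)+ 3/4
(0,3)+ 3/4
(0,4)+ 2/4
(1,0)+ 3/3
(1,1)+ 5/5
(1,3)# 1/6
(1,4)+ 3/6
(1,5)# 1/4
(2,0)+ 3/3
(2,2)+ 4/5
(2,4)# 4/7
(2,5)+ 1/5
(3,1)+ 5/5
(3,2)+ 5/5
(3,3)+ 3/5
(3,4)# 2/4
(3,5)# 2/3
(4,1)+ 3/3
(4,2)+ 4/4
The smallest same-type fraction is 1/6 at (1,3), which reduces to 1/6. Any threshold above that leaves this resident unsatisfied.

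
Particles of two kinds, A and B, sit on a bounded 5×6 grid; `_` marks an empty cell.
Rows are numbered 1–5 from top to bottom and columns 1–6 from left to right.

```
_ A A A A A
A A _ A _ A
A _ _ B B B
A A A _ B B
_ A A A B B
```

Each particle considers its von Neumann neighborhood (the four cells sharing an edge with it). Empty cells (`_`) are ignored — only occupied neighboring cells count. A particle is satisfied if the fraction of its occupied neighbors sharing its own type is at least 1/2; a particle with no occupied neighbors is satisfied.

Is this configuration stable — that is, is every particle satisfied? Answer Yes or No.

(1,2)A 2/2 satisfied
(1,3)A 2/2 satisfied
(1,4)A 3/3 satisfied
(1,5)A 2/2 satisfied
(1,6)A 2/2 satisfied
(2,1)A 2/2 satisfied
(2,2)A 2/2 satisfied
(2,4)A 1/2 satisfied
(2,6)A 1/2 satisfied
(3,1)A 2/2 satisfied
(3,4)B 1/2 satisfied
(3,5)B 3/3 satisfied
(3,6)B 2/3 satisfied
(4,1)A 2/2 satisfied
(4,2)A 3/3 satisfied
(4,3)A 2/2 satisfied
(4,5)B 3/3 satisfied
(4,6)B 3/3 satisfied
(5,2)A 2/2 satisfied
(5,3)A 3/3 satisfied
(5,4)A 1/2 satisfied
(5,5)B 2/3 satisfied
(5,6)B 2/2 satisfied
All meet the threshold, so the configuration is stable.

Yes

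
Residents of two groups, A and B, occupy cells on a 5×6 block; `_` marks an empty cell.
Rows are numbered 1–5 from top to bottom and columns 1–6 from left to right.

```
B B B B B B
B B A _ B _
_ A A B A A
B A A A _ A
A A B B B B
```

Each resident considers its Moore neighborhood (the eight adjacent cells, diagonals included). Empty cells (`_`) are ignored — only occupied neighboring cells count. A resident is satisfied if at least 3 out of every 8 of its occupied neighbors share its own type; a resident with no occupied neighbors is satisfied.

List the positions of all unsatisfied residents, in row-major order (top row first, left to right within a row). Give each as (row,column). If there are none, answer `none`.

Row 1: (1,1)B 3/3 ✓ · (1,2)B 4/5 ✓ · (1,3)B 3/4 ✓ · (1,4)B 3/4 ✓ · (1,5)B 3/3 ✓ · (1,6)B 2/2 ✓
Row 2: (2,1)B 3/4 ✓ · (2,2)B 4/7 ✓ · (2,3)A 2/7 ✗ · (2,5)B 4/6 ✓
Row 3: (3,2)A 4/7 ✓ · (3,3)A 5/7 ✓ · (3,4)B 1/6 ✗ · (3,5)A 3/5 ✓ · (3,6)A 2/3 ✓
Row 4: (4,1)B 0/4 ✗ · (4,2)A 5/7 ✓ · (4,3)A 5/8 ✓ · (4,4)A 3/7 ✓ · (4,6)A 2/4 ✓
Row 5: (5,1)A 2/3 ✓ · (5,2)A 3/5 ✓ · (5,3)B 1/5 ✗ · (5,4)B 2/4 ✓ · (5,5)B 2/4 ✓ · (5,6)B 1/2 ✓

(2,3), (3,4), (4,1), (5,3)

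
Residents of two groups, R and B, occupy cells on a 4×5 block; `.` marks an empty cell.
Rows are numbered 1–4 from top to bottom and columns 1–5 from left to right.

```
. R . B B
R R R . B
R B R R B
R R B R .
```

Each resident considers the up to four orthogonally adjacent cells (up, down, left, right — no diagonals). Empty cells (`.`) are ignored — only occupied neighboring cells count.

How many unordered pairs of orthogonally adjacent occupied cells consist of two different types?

Scan each occupied cell's neighbors to the right and below so each pair is counted once.
Row 1: R(1,2)–R(2,2)= B(1,4)–B(1,5)= B(1,5)–B(2,5)=  → 0/3 unlike.
Row 2: R(2,1)–R(2,2)= R(2,1)–R(3,1)= R(2,2)–R(2,3)= R(2,2)–B(3,2)≠ R(2,3)–R(3,3)= B(2,5)–B(3,5)=  → 1/6 unlike.
Row 3: R(3,1)–B(3,2)≠ R(3,1)–R(4,1)= B(3,2)–R(3,3)≠ B(3,2)–R(4,2)≠ R(3,3)–R(3,4)= R(3,3)–B(4,3)≠ R(3,4)–B(3,5)≠ R(3,4)–R(4,4)=  → 5/8 unlike.
Row 4: R(4,1)–R(4,2)= R(4,2)–B(4,3)≠ B(4,3)–R(4,4)≠  → 2/3 unlike.
Total adjacent occupied pairs: 20; unlike-type pairs: 8.

8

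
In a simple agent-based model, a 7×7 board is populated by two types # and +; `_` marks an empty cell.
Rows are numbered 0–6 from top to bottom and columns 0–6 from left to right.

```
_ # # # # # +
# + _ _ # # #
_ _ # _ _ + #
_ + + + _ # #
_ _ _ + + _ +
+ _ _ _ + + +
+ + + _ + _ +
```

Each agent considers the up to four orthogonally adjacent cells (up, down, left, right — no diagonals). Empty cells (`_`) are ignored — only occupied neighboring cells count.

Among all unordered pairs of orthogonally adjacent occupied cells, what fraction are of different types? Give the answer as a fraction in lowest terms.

Scan each occupied cell's neighbors to the right and below so each pair is counted once.
From row 0: 3 unlike of 9 pairs (running 3/9).
From row 1: 2 unlike of 5 pairs (running 5/14).
From row 2: 3 unlike of 4 pairs (running 8/18).
From row 3: 1 unlike of 5 pairs (running 9/23).
From row 4: 0 unlike of 3 pairs (running 9/26).
From row 5: 0 unlike of 5 pairs (running 9/31).
From row 6: 0 unlike of 2 pairs (running 9/33).
Total adjacent occupied pairs: 33; unlike-type pairs: 9.
9/33 reduces to 3/11.

3/11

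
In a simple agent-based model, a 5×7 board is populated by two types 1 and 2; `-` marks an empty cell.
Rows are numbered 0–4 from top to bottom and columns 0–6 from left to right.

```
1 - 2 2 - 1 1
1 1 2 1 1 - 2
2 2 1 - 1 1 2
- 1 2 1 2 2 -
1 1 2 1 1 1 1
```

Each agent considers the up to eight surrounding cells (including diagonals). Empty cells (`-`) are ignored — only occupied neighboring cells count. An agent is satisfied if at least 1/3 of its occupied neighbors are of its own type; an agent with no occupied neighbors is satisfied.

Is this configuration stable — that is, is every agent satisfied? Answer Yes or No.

No

Row 0: (0,0)1 2/2 ✓ · (0,2)2 2/4 ✓ · (0,3)2 2/4 ✓ · (0,5)1 2/3 ✓ · (0,6)1 1/2 ✓
Row 1: (1,0)1 2/4 ✓ · (1,1)1 3/7 ✓ · (1,2)2 3/6 ✓ · (1,3)1 3/6 ✓ · (1,4)1 4/5 ✓ · (1,6)2 1/4 ✗
Row 2: (2,0)2 1/4 ✗ · (2,1)2 3/7 ✓ · (2,2)1 4/7 ✓ · (2,4)1 4/6 ✓ · (2,5)1 2/6 ✓ · (2,6)2 2/3 ✓
Row 3: (3,1)1 3/7 ✓ · (3,2)2 2/7 ✗ · (3,3)1 4/7 ✓ · (3,4)2 1/7 ✗ · (3,5)2 2/7 ✗
Row 4: (4,0)1 2/2 ✓ · (4,1)1 2/4 ✓ · (4,2)2 1/5 ✗ · (4,3)1 2/5 ✓ · (4,4)1 3/5 ✓ · (4,5)1 2/4 ✓ · (4,6)1 1/2 ✓
For instance (1,6) has only 1/4 same-type neighbors, below 1/3.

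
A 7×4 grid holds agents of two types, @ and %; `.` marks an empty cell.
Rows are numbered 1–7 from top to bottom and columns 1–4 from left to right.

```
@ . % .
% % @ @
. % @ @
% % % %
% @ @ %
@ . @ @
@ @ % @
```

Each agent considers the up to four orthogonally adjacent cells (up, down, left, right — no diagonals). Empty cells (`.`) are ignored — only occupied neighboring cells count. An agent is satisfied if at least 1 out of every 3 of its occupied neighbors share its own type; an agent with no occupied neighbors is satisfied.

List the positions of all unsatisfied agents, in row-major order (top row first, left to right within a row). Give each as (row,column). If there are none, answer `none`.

(1,1), (1,3), (7,3)

Row 1: (1,1)@ 0/1 ✗ · (1,3)% 0/1 ✗
Row 2: (2,1)% 1/2 ✓ · (2,2)% 2/3 ✓ · (2,3)@ 2/4 ✓ · (2,4)@ 2/2 ✓
Row 3: (3,2)% 2/3 ✓ · (3,3)@ 2/4 ✓ · (3,4)@ 2/3 ✓
Row 4: (4,1)% 2/2 ✓ · (4,2)% 3/4 ✓ · (4,3)% 2/4 ✓ · (4,4)% 2/3 ✓
Row 5: (5,1)% 1/3 ✓ · (5,2)@ 1/3 ✓ · (5,3)@ 2/4 ✓ · (5,4)% 1/3 ✓
Row 6: (6,1)@ 1/2 ✓ · (6,3)@ 2/3 ✓ · (6,4)@ 2/3 ✓
Row 7: (7,1)@ 2/2 ✓ · (7,2)@ 1/2 ✓ · (7,3)% 0/3 ✗ · (7,4)@ 1/2 ✓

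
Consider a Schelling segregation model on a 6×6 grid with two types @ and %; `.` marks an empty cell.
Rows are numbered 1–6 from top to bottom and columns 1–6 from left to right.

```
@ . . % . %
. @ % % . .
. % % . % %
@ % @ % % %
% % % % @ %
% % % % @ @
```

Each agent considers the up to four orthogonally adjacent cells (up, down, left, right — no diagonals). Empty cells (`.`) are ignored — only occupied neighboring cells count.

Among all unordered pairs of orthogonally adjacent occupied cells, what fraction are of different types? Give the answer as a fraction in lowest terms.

Scan each occupied cell's neighbors to the right and below so each pair is counted once.
Row 1: %(1,4)–%(2,4)=  → 0/1 unlike.
Row 2: @(2,2)–%(2,3)≠ @(2,2)–%(3,2)≠ %(2,3)–%(2,4)= %(2,3)–%(3,3)=  → 2/4 unlike.
Row 3: %(3,2)–%(3,3)= %(3,2)–%(4,2)= %(3,3)–@(4,3)≠ %(3,5)–%(3,6)= %(3,5)–%(4,5)= %(3,6)–%(4,6)=  → 1/6 unlike.
Row 4: @(4,1)–%(4,2)≠ @(4,1)–%(5,1)≠ %(4,2)–@(4,3)≠ %(4,2)–%(5,2)= @(4,3)–%(4,4)≠ @(4,3)–%(5,3)≠ %(4,4)–%(4,5)= %(4,4)–%(5,4)= %(4,5)–%(4,6)= %(4,5)–@(5,5)≠ %(4,6)–%(5,6)=  → 6/11 unlike.
Row 5: %(5,1)–%(5,2)= %(5,1)–%(6,1)= %(5,2)–%(5,3)= %(5,2)–%(6,2)= %(5,3)–%(5,4)= %(5,3)–%(6,3)= %(5,4)–@(5,5)≠ %(5,4)–%(6,4)= @(5,5)–%(5,6)≠ @(5,5)–@(6,5)= %(5,6)–@(6,6)≠  → 3/11 unlike.
Row 6: %(6,1)–%(6,2)= %(6,2)–%(6,3)= %(6,3)–%(6,4)= %(6,4)–@(6,5)≠ @(6,5)–@(6,6)=  → 1/5 unlike.
Total adjacent occupied pairs: 38; unlike-type pairs: 13.
13/38 is already in lowest terms.

13/38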